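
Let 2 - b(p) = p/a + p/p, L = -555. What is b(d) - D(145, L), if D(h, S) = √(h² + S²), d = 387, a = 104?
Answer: -283/104 - 5*√13162 ≈ -576.35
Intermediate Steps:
b(p) = 1 - p/104 (b(p) = 2 - (p/104 + p/p) = 2 - (p*(1/104) + 1) = 2 - (p/104 + 1) = 2 - (1 + p/104) = 2 + (-1 - p/104) = 1 - p/104)
D(h, S) = √(S² + h²)
b(d) - D(145, L) = (1 - 1/104*387) - √((-555)² + 145²) = (1 - 387/104) - √(308025 + 21025) = -283/104 - √329050 = -283/104 - 5*√13162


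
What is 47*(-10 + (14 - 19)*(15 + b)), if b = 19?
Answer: -8460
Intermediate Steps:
47*(-10 + (14 - 19)*(15 + b)) = 47*(-10 + (14 - 19)*(15 + 19)) = 47*(-10 - 5*34) = 47*(-10 - 170) = 47*(-180) = -8460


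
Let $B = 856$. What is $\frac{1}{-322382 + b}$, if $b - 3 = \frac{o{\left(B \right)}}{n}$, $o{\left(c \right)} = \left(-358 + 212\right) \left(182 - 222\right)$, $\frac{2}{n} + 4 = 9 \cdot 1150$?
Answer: $\frac{1}{29887941} \approx 3.3458 \cdot 10^{-8}$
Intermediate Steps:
$n = \frac{1}{5173}$ ($n = \frac{2}{-4 + 9 \cdot 1150} = \frac{2}{-4 + 10350} = \frac{2}{10346} = 2 \cdot \frac{1}{10346} = \frac{1}{5173} \approx 0.00019331$)
$o{\left(c \right)} = 5840$ ($o{\left(c \right)} = \left(-146\right) \left(-40\right) = 5840$)
$b = 30210323$ ($b = 3 + 5840 \frac{1}{\frac{1}{5173}} = 3 + 5840 \cdot 5173 = 3 + 30210320 = 30210323$)
$\frac{1}{-322382 + b} = \frac{1}{-322382 + 30210323} = \frac{1}{29887941}$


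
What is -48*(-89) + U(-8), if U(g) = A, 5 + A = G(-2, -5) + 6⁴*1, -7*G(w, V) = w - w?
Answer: 5563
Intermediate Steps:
G(w, V) = 0 (G(w, V) = -(w - w)/7 = -⅐*0 = 0)
A = 1291 (A = -5 + (0 + 6⁴*1) = -5 + (0 + 1296*1) = -5 + (0 + 1296) = -5 + 1296 = 1291)
U(g) = 1291
-48*(-89) + U(-8) = -48*(-89) + 1291 = 4272 + 1291 = 5563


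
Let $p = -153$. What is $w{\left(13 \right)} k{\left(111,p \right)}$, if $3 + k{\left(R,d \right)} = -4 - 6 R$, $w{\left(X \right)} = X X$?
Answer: $-113737$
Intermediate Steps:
$w{\left(X \right)} = X^{2}$
$k{\left(R,d \right)} = -7 - 6 R$ ($k{\left(R,d \right)} = -3 - \left(4 + 6 R\right) = -7 - 6 R$)
$w{\left(13 \right)} k{\left(111,p \right)} = 13^{2} \left(-7 - 666\right) = 169 \left(-7 - 666\right) = 169 \left(-673\right) = -113737$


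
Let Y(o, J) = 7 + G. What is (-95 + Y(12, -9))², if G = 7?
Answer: 6561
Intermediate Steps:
Y(o, J) = 14 (Y(o, J) = 7 + 7 = 14)
(-95 + Y(12, -9))² = (-95 + 14)² = (-81)² = 6561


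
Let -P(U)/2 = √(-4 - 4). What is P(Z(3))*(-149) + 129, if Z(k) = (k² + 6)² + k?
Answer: 129 + 596*I*√2 ≈ 129.0 + 842.87*I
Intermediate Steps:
Z(k) = k + (6 + k²)² (Z(k) = (6 + k²)² + k = k + (6 + k²)²)
P(U) = -4*I*√2 (P(U) = -2*√(-4 - 4) = -4*I*√2)
P(Z(3))*(-149) + 129 = -4*I*√2*(-149) + 129 = 596*I*√2 + 129 = 129 + 596*I*√2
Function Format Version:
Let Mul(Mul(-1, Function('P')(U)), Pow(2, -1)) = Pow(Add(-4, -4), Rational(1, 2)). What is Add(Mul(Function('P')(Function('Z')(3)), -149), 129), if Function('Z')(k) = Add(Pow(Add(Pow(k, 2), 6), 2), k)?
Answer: Add(129, Mul(596, I, Pow(2, Rational(1, 2)))) ≈ Add(129.00, Mul(842.87, I))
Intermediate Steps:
Function('Z')(k) = Add(k, Pow(Add(6, Pow(k, 2)), 2)) (Function('Z')(k) = Add(Pow(Add(6, Pow(k, 2)), 2), k) = Add(k, Pow(Add(6, Pow(k, 2)), 2)))
Function('P')(U) = Mul(-4, I, Pow(2, Rational(1, 2))) (Function('P')(U) = Mul(-2, Pow(Add(-4, -4), Rational(1, 2))) = Mul(-2, Pow(-8, Rational(1, 2))) = Mul(-2, Mul(2, I, Pow(2, Rational(1, 2)))) = Mul(-4, I, Pow(2, Rational(1, 2))))
Add(Mul(Function('P')(Function('Z')(3)), -149), 129) = Add(Mul(Mul(-4, I, Pow(2, Rational(1, 2))), -149), 129) = Add(Mul(596, I, Pow(2, Rational(1, 2))), 129) = Add(129, Mul(596, I, Pow(2, Rational(1, 2))))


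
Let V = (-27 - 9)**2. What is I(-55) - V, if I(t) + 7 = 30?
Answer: -1273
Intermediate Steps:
I(t) = 23 (I(t) = -7 + 30 = 23)
V = 1296 (V = (-36)**2 = 1296)
I(-55) - V = 23 - 1*1296 = 23 - 1296 = -1273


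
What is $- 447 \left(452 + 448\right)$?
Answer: $-402300$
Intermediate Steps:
$- 447 \left(452 + 448\right) = - 447 \cdot 900 = \left(-1\right) 402300 = -402300$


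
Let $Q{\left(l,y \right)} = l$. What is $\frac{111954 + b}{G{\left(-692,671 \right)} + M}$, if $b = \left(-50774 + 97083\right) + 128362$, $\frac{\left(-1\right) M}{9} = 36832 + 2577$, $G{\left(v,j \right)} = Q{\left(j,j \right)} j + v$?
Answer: $\frac{286625}{94868} \approx 3.0213$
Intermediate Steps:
$G{\left(v,j \right)} = v + j^{2}$ ($G{\left(v,j \right)} = j j + v = j^{2} + v = v + j^{2}$)
$M = -354681$ ($M = - 9 \left(36832 + 2577\right) = \left(-9\right) 39409 = -354681$)
$b = 174671$ ($b = 46309 + 128362 = 174671$)
$\frac{111954 + b}{G{\left(-692,671 \right)} + M} = \frac{111954 + 174671}{\left(-692 + 671^{2}\right) - 354681} = \frac{286625}{\left(-692 + 450241\right) - 354681} = \frac{286625}{449549 - 354681} = \frac{286625}{94868}$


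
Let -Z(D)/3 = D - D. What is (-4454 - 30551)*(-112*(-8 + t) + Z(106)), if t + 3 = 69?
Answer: 227392480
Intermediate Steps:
t = 66 (t = -3 + 69 = 66)
Z(D) = 0 (Z(D) = -3*(D - D) = -3*0 = 0)
(-4454 - 30551)*(-112*(-8 + t) + Z(106)) = (-4454 - 30551)*(-112*(-8 + 66) + 0) = -35005*(-112*58 + 0) = -35005*(-6496 + 0) = -35005*(-6496) = 227392480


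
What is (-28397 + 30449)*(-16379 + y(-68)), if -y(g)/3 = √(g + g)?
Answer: -33609708 - 12312*I*√34 ≈ -3.361e+7 - 71791.0*I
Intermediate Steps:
y(g) = -3*√2*√g (y(g) = -3*√(g + g) = -3*√2*√g)
(-28397 + 30449)*(-16379 + y(-68)) = (-28397 + 30449)*(-16379 - 3*√2*√(-68)) = 2052*(-16379 - 3*√2*2*I*√17) = 2052*(-16379 - 6*I*√34) = -33609708 - 12312*I*√34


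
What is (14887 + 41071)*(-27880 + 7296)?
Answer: -1151839472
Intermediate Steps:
(14887 + 41071)*(-27880 + 7296) = 55958*(-20584) = -1151839472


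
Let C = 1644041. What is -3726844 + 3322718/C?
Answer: -875297287698/234863 ≈ -3.7268e+6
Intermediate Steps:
-3726844 + 3322718/C = -3726844 + 3322718/1644041 = -3726844 + 3322718*(1/1644041) = -3726844 + 474674/234863 = -875297287698/234863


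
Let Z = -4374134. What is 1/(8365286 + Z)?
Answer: 1/3991152 ≈ 2.5055e-7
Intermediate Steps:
1/(8365286 + Z) = 1/(8365286 - 4374134) = 1/3991152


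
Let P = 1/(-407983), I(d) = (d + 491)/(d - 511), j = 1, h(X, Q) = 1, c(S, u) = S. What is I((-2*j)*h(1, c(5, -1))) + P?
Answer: -66501400/69765093 ≈ -0.95322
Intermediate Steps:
I(d) = (491 + d)/(-511 + d)
P = -1/407983 ≈ -2.4511e-6
I((-2*j)*h(1, c(5, -1))) + P = (491 - 2*1*1)/(-511 - 2*1*1) - 1/407983 = (491 - 2*1)/(-511 - 2*1) - 1/407983 = (491 - 2)/(-511 - 2) - 1/407983 = 489/(-513) - 1/407983 = -1/513*489 - 1/407983 = -163/171 - 1/407983 = -66501400/69765093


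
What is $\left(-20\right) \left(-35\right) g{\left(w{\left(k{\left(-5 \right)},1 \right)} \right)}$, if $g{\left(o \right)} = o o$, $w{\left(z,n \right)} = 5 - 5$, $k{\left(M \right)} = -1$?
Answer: $0$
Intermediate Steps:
$w{\left(z,n \right)} = 0$ ($w{\left(z,n \right)} = 5 - 5 = 0$)
$g{\left(o \right)} = o^{2}$
$\left(-20\right) \left(-35\right) g{\left(w{\left(k{\left(-5 \right)},1 \right)} \right)} = \left(-20\right) \left(-35\right) 0^{2} = 700 \cdot 0 = 0$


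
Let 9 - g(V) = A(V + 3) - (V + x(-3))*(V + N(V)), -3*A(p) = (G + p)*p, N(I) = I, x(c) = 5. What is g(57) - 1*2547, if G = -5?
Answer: 5630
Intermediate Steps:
A(p) = -p*(-5 + p)/3 (A(p) = -(-5 + p)*p/3 = -p*(-5 + p)/3)
g(V) = 9 + 2*V*(5 + V) - (2 - V)*(3 + V)/3 (g(V) = 9 - ((V + 3)*(5 - (V + 3))/3 - (V + 5)*(V + V)) = 9 - ((3 + V)*(5 - (3 + V))/3 - (5 + V)*2*V) = 9 - ((3 + V)*(5 + (-3 - V))/3 - 2*V*(5 + V)) = 9 - ((3 + V)*(2 - V)/3 - 2*V*(5 + V)) = 9 - ((2 - V)*(3 + V)/3 - 2*V*(5 + V)) = 9 - (-2*V*(5 + V) + (2 - V)*(3 + V)/3) = 9 + (2*V*(5 + V) - (2 - V)*(3 + V)/3) = 9 + 2*V*(5 + V) - (2 - V)*(3 + V)/3)
g(57) - 1*2547 = (7 + (7/3)*57² + (31/3)*57) - 1*2547 = (7 + (7/3)*3249 + 589) - 2547 = (7 + 7581 + 589) - 2547 = 8177 - 2547 = 5630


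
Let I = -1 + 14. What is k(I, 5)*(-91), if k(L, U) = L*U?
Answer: -5915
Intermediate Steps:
I = 13
k(I, 5)*(-91) = (13*5)*(-91) = 65*(-91) = -5915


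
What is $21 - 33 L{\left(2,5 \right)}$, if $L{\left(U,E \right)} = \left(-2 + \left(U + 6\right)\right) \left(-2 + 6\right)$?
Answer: $-771$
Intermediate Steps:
$L{\left(U,E \right)} = 16 + 4 U$ ($L{\left(U,E \right)} = \left(-2 + \left(6 + U\right)\right) 4 = \left(4 + U\right) 4 = 16 + 4 U$)
$21 - 33 L{\left(2,5 \right)} = 21 - 33 \left(16 + 4 \cdot 2\right) = 21 - 33 \left(16 + 8\right) = 21 - 792 = -771$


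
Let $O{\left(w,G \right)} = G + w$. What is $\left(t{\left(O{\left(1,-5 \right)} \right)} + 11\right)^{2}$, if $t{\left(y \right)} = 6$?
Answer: $289$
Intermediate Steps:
$\left(t{\left(O{\left(1,-5 \right)} \right)} + 11\right)^{2} = \left(6 + 11\right)^{2} = 17^{2} = 289$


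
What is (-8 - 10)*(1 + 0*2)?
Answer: -18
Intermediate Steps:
(-8 - 10)*(1 + 0*2) = -18*(1 + 0) = -18*1 = -18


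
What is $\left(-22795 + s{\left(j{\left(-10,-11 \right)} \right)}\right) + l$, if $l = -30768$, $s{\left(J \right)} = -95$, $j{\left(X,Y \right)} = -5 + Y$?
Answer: $-53658$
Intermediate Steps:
$\left(-22795 + s{\left(j{\left(-10,-11 \right)} \right)}\right) + l = \left(-22795 - 95\right) - 30768 = -22890 - 30768 = -53658$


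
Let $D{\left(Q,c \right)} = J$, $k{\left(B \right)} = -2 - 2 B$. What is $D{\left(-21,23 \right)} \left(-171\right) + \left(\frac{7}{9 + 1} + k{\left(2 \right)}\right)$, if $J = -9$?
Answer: $\frac{15337}{10} \approx 1533.7$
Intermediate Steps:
$D{\left(Q,c \right)} = -9$
$D{\left(-21,23 \right)} \left(-171\right) + \left(\frac{7}{9 + 1} + k{\left(2 \right)}\right) = \left(-9\right) \left(-171\right) + \left(\frac{7}{9 + 1} - 6\right) = 1539 + \left(\frac{7}{10} - 6\right) = 1539 - \frac{53}{10} = \frac{15337}{10}$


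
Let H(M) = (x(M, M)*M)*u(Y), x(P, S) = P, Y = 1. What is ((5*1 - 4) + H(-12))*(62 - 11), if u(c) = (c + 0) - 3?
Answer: -14637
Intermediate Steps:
u(c) = -3 + c (u(c) = c - 3 = -3 + c)
H(M) = -2*M² (H(M) = (M*M)*(-3 + 1) = M²*(-2) = -2*M²)
((5*1 - 4) + H(-12))*(62 - 11) = ((5*1 - 4) - 2*(-12)²)*(62 - 11) = ((5 - 4) - 2*144)*51 = (1 - 288)*51 = -287*51 = -14637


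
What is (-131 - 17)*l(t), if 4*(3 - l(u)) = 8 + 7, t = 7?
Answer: 111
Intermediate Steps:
l(u) = -¾ (l(u) = 3 - (8 + 7)/4 = 3 - ¼*15 = 3 - 15/4 = -¾)
(-131 - 17)*l(t) = (-131 - 17)*(-¾) = -148*(-¾) = 111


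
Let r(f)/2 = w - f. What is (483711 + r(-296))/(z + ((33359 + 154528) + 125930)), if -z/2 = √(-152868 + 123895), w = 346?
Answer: 7247603615/4689582161 + 46190*I*√28973/4689582161 ≈ 1.5455 + 0.0016765*I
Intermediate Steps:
r(f) = 692 - 2*f (r(f) = 2*(346 - f) = 692 - 2*f)
z = -2*I*√28973 (z = -2*√(-152868 + 123895) = -2*I*√28973 ≈ -340.43*I)
(483711 + r(-296))/(z + ((33359 + 154528) + 125930)) = (483711 + (692 - 2*(-296)))/(-2*I*√28973 + ((33359 + 154528) + 125930)) = (483711 + (692 + 592))/(-2*I*√28973 + (187887 + 125930)) = (483711 + 1284)/(-2*I*√28973 + 313817) = 484995/(313817 - 2*I*√28973)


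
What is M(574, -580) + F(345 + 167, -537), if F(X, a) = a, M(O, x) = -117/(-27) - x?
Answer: 142/3 ≈ 47.333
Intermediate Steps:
M(O, x) = 13/3 - x (M(O, x) = -117*(-1/27) - x = 13/3 - x)
M(574, -580) + F(345 + 167, -537) = (13/3 - 1*(-580)) - 537 = (13/3 + 580) - 537 = 1753/3 - 537 = 142/3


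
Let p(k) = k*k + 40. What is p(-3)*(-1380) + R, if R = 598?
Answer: -67022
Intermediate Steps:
p(k) = 40 + k² (p(k) = k² + 40 = 40 + k²)
p(-3)*(-1380) + R = (40 + (-3)²)*(-1380) + 598 = (40 + 9)*(-1380) + 598 = 49*(-1380) + 598 = -67620 + 598 = -67022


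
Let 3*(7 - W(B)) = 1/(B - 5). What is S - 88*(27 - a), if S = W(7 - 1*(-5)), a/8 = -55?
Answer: -862870/21 ≈ -41089.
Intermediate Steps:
W(B) = 7 - 1/(3*(-5 + B)) (W(B) = 7 - 1/(3*(B - 5)) = 7 - 1/(3*(-5 + B)))
a = -440 (a = 8*(-55) = -440)
S = 146/21 (S = (-106 + 21*(7 - 1*(-5)))/(3*(-5 + (7 - 1*(-5)))) = (-106 + 21*(7 + 5))/(3*(-5 + (7 + 5))) = (-106 + 21*12)/(3*(-5 + 12)) = (1/3)*(-106 + 252)/7 = (1/3)*(1/7)*146 = 146/21 ≈ 6.9524)
S - 88*(27 - a) = 146/21 - 88*(27 - 1*(-440)) = 146/21 - 88*(27 + 440) = 146/21 - 88*467 = 146/21 - 41096 = -862870/21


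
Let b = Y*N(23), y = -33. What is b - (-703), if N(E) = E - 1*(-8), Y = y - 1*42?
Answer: -1622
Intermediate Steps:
Y = -75 (Y = -33 - 1*42 = -33 - 42 = -75)
N(E) = 8 + E (N(E) = E + 8 = 8 + E)
b = -2325 (b = -75*(8 + 23) = -75*31 = -2325)
b - (-703) = -2325 - (-703) = -2325 - 1*(-703) = -2325 + 703 = -1622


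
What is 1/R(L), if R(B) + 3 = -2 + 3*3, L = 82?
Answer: ¼ ≈ 0.25000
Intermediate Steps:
R(B) = 4 (R(B) = -3 + (-2 + 3*3) = -3 + (-2 + 9) = -3 + 7 = 4)
1/R(L) = 1/4 = ¼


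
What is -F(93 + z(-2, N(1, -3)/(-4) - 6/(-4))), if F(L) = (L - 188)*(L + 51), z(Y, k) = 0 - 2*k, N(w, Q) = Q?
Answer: 55521/4 ≈ 13880.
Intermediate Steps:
z(Y, k) = -2*k
F(L) = (-188 + L)*(51 + L)
-F(93 + z(-2, N(1, -3)/(-4) - 6/(-4))) = -(-9588 + (93 - 2*(-3/(-4) - 6/(-4)))² - 137*(93 - 2*(-3/(-4) - 6/(-4)))) = -(-9588 + (93 - 2*(-3*(-¼) - 6*(-¼)))² - 137*(93 - 2*(-3*(-¼) - 6*(-¼)))) = -(-9588 + (93 - 2*(¾ + 3/2))² - 137*(93 - 2*(¾ + 3/2))) = -(-9588 + (93 - 2*9/4)² - 137*(93 - 2*9/4)) = -(-9588 + (93 - 9/2)² - 137*(93 - 9/2)) = -(-9588 + (177/2)² - 137*177/2) = -(-9588 + 31329/4 - 24249/2) = -1*(-55521/4) = 55521/4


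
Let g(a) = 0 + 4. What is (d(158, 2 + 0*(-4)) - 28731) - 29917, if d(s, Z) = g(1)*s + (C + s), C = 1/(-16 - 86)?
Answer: -5901517/102 ≈ -57858.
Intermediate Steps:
C = -1/102 (C = 1/(-102) = -1/102 ≈ -0.0098039)
g(a) = 4
d(s, Z) = -1/102 + 5*s (d(s, Z) = 4*s + (-1/102 + s) = -1/102 + 5*s)
(d(158, 2 + 0*(-4)) - 28731) - 29917 = ((-1/102 + 5*158) - 28731) - 29917 = ((-1/102 + 790) - 28731) - 29917 = (80579/102 - 28731) - 29917 = -2849983/102 - 29917 = -5901517/102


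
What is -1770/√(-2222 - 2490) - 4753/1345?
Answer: -4753/1345 + 885*I*√1178/1178 ≈ -3.5338 + 25.785*I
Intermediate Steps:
-1770/√(-2222 - 2490) - 4753/1345 = -1770*(-I*√1178/2356) - 4753*1/1345 = -1770*(-I*√1178/2356) - 4753/1345 = -(-885)*I*√1178/1178 - 4753/1345 = 885*I*√1178/1178 - 4753/1345 = -4753/1345 + 885*I*√1178/1178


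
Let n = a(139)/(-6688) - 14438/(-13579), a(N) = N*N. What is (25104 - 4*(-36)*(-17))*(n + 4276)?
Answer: 274820765226996/2838011 ≈ 9.6836e+7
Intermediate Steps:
a(N) = N**2
n = -165798515/90816352 (n = 139**2/(-6688) - 14438/(-13579) = 19321*(-1/6688) - 14438*(-1/13579) = -19321/6688 + 14438/13579 = -165798515/90816352 ≈ -1.8256)
(25104 - 4*(-36)*(-17))*(n + 4276) = (25104 - 4*(-36)*(-17))*(-165798515/90816352 + 4276) = (25104 + 144*(-17))*(388164922637/90816352) = (25104 - 2448)*(388164922637/90816352) = 22656*(388164922637/90816352) = 274820765226996/2838011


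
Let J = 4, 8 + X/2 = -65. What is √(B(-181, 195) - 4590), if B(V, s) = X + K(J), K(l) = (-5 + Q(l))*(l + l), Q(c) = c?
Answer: 2*I*√1186 ≈ 68.877*I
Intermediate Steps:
X = -146 (X = -16 + 2*(-65) = -16 - 130 = -146)
K(l) = 2*l*(-5 + l) (K(l) = (-5 + l)*(l + l) = (-5 + l)*(2*l) = 2*l*(-5 + l))
B(V, s) = -154 (B(V, s) = -146 + 2*4*(-5 + 4) = -146 + 2*4*(-1) = -146 - 8 = -154)
√(B(-181, 195) - 4590) = √(-154 - 4590) = √(-4744) = 2*I*√1186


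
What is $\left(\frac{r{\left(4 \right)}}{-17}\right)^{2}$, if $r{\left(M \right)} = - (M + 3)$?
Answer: $\frac{49}{289} \approx 0.16955$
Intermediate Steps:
$r{\left(M \right)} = -3 - M$ ($r{\left(M \right)} = - (3 + M) = -3 - M$)
$\left(\frac{r{\left(4 \right)}}{-17}\right)^{2} = \left(\frac{-3 - 4}{-17}\right)^{2} = \left(\left(-3 - 4\right) \left(- \frac{1}{17}\right)\right)^{2} = \left(\left(-7\right) \left(- \frac{1}{17}\right)\right)^{2} = \left(\frac{7}{17}\right)^{2} = \frac{49}{289}$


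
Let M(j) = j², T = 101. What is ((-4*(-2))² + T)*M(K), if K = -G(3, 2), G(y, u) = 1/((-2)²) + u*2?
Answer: 47685/16 ≈ 2980.3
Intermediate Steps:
G(y, u) = ¼ + 2*u (G(y, u) = 1/4 + 2*u = ¼ + 2*u)
K = -17/4 (K = -(¼ + 2*2) = -(¼ + 4) = -1*17/4 = -17/4 ≈ -4.2500)
((-4*(-2))² + T)*M(K) = ((-4*(-2))² + 101)*(-17/4)² = (8² + 101)*(289/16) = (64 + 101)*(289/16) = 165*(289/16) = 47685/16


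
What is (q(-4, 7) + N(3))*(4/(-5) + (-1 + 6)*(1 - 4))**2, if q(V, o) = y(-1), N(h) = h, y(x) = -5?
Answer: -12482/25 ≈ -499.28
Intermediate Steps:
q(V, o) = -5
(q(-4, 7) + N(3))*(4/(-5) + (-1 + 6)*(1 - 4))**2 = (-5 + 3)*(4/(-5) + (-1 + 6)*(1 - 4))**2 = -2*(4*(-1/5) + 5*(-3))**2 = -2*(-4/5 - 15)**2 = -2*(-79/5)**2 = -2*6241/25 = -12482/25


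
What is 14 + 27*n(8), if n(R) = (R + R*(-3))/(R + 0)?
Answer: -40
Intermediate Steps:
n(R) = -2 (n(R) = (R - 3*R)/R = (-2*R)/R = -2)
14 + 27*n(8) = 14 + 27*(-2) = 14 - 54 = -40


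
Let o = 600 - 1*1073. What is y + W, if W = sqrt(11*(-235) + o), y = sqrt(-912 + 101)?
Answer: I*(sqrt(811) + sqrt(3058)) ≈ 83.777*I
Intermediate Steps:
o = -473 (o = 600 - 1073 = -473)
y = I*sqrt(811) (y = sqrt(-811) = I*sqrt(811) ≈ 28.478*I)
W = I*sqrt(3058) (W = sqrt(11*(-235) - 473) = sqrt(-2585 - 473) = sqrt(-3058) = I*sqrt(3058) ≈ 55.299*I)
y + W = I*sqrt(811) + I*sqrt(3058)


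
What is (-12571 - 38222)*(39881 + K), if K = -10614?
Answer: -1486558731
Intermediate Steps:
(-12571 - 38222)*(39881 + K) = (-12571 - 38222)*(39881 - 10614) = -50793*29267 = -1486558731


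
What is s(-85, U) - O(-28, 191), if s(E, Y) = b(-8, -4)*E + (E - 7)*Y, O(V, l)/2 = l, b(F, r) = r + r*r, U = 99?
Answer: -10510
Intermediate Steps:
b(F, r) = r + r²
O(V, l) = 2*l
s(E, Y) = 12*E + Y*(-7 + E) (s(E, Y) = (-4*(1 - 4))*E + (E - 7)*Y = (-4*(-3))*E + (-7 + E)*Y = 12*E + Y*(-7 + E))
s(-85, U) - O(-28, 191) = (-7*99 + 12*(-85) - 85*99) - 2*191 = (-693 - 1020 - 8415) - 1*382 = -10128 - 382 = -10510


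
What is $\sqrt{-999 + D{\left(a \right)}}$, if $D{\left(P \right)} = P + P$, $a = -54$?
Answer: $3 i \sqrt{123} \approx 33.272 i$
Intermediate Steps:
$D{\left(P \right)} = 2 P$
$\sqrt{-999 + D{\left(a \right)}} = \sqrt{-999 + 2 \left(-54\right)} = \sqrt{-999 - 108} = \sqrt{-1107} = 3 i \sqrt{123}$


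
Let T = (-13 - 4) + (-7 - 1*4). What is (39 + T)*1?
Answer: 11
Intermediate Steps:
T = -28 (T = -17 + (-7 - 4) = -17 - 11 = -28)
(39 + T)*1 = (39 - 28)*1 = 11*1 = 11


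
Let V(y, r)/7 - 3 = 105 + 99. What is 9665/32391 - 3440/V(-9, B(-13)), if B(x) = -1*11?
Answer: -3608165/1738317 ≈ -2.0757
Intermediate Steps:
B(x) = -11
V(y, r) = 1449 (V(y, r) = 21 + 7*(105 + 99) = 21 + 7*204 = 21 + 1428 = 1449)
9665/32391 - 3440/V(-9, B(-13)) = 9665/32391 - 3440/1449 = -3608165/1738317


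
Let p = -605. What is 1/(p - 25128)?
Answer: -1/25733 ≈ -3.8861e-5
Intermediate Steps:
1/(p - 25128) = 1/(-605 - 25128) = 1/(-25733) = -1/25733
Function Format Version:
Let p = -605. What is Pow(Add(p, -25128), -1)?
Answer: Rational(-1, 25733) ≈ -3.8861e-5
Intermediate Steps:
Pow(Add(p, -25128), -1) = Pow(Add(-605, -25128), -1) = Pow(-25733, -1) = Rational(-1, 25733)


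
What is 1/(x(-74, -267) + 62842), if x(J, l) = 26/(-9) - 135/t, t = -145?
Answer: 261/16401251 ≈ 1.5913e-5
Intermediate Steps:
x(J, l) = -511/261 (x(J, l) = 26/(-9) - 135/(-145) = 26*(-1/9) - 135*(-1/145) = -26/9 + 27/29 = -511/261)
1/(x(-74, -267) + 62842) = 1/(-511/261 + 62842) = 1/(16401251/261) = 261/16401251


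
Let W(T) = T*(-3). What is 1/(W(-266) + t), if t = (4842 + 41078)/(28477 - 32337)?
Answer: 193/151718 ≈ 0.0012721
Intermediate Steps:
W(T) = -3*T
t = -2296/193 (t = 45920/(-3860) = 45920*(-1/3860) = -2296/193 ≈ -11.896)
1/(W(-266) + t) = 1/(-3*(-266) - 2296/193) = 1/(798 - 2296/193) = 1/(151718/193) = 193/151718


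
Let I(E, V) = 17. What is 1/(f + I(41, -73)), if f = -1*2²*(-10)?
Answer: 1/57 ≈ 0.017544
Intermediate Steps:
f = 40 (f = -1*4*(-10) = -4*(-10) = 40)
1/(f + I(41, -73)) = 1/(40 + 17) = 1/57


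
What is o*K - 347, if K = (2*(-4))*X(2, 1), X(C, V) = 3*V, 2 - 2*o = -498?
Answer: -6347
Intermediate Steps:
o = 250 (o = 1 - ½*(-498) = 1 + 249 = 250)
K = -24 (K = (2*(-4))*(3*1) = -8*3 = -24)
o*K - 347 = 250*(-24) - 347 = -6000 - 347 = -6347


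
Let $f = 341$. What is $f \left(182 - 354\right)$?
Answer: $-58652$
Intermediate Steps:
$f \left(182 - 354\right) = 341 \left(182 - 354\right) = 341 \left(-172\right) = -58652$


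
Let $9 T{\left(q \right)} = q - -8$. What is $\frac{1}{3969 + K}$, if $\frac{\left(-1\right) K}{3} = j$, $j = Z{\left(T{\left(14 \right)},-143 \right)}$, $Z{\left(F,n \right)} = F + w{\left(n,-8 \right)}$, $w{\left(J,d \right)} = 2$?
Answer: $\frac{3}{11867} \approx 0.0002528$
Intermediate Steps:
$T{\left(q \right)} = \frac{8}{9} + \frac{q}{9}$ ($T{\left(q \right)} = \frac{q - -8}{9} = \frac{q + 8}{9} = \frac{8 + q}{9} = \frac{8}{9} + \frac{q}{9}$)
$Z{\left(F,n \right)} = 2 + F$ ($Z{\left(F,n \right)} = F + 2 = 2 + F$)
$j = \frac{40}{9}$ ($j = 2 + \left(\frac{8}{9} + \frac{1}{9} \cdot 14\right) = 2 + \left(\frac{8}{9} + \frac{14}{9}\right) = 2 + \frac{22}{9} = \frac{40}{9} \approx 4.4444$)
$K = - \frac{40}{3}$ ($K = \left(-3\right) \frac{40}{9} = - \frac{40}{3} \approx -13.333$)
$\frac{1}{3969 + K} = \frac{1}{3969 - \frac{40}{3}} = \frac{1}{\frac{11867}{3}} = \frac{3}{11867}$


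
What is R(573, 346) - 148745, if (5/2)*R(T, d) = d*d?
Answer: -504293/5 ≈ -1.0086e+5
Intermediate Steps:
R(T, d) = 2*d²/5 (R(T, d) = 2*(d*d)/5 = 2*d²/5)
R(573, 346) - 148745 = (⅖)*346² - 148745 = (⅖)*119716 - 148745 = 239432/5 - 148745 = -504293/5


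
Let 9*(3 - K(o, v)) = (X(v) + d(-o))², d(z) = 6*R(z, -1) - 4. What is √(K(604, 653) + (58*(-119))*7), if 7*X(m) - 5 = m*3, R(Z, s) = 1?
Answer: I*√25217635/21 ≈ 239.13*I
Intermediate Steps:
d(z) = 2 (d(z) = 6*1 - 4 = 6 - 4 = 2)
X(m) = 5/7 + 3*m/7 (X(m) = 5/7 + (m*3)/7 = 5/7 + (3*m)/7 = 5/7 + 3*m/7)
K(o, v) = 3 - (19/7 + 3*v/7)²/9 (K(o, v) = 3 - ((5/7 + 3*v/7) + 2)²/9 = 3 - (19/7 + 3*v/7)²/9)
√(K(604, 653) + (58*(-119))*7) = √((3 - (19 + 3*653)²/441) + (58*(-119))*7) = √((3 - (19 + 1959)²/441) - 6902*7) = √((3 - 1/441*1978²) - 48314) = √((3 - 1/441*3912484) - 48314) = √((3 - 3912484/441) - 48314) = √(-3911161/441 - 48314) = √(-25217635/441) = I*√25217635/21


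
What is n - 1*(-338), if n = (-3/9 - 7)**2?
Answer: 3526/9 ≈ 391.78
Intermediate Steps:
n = 484/9 (n = (-3*1/9 - 7)**2 = (-1/3 - 7)**2 = (-22/3)**2 = 484/9 ≈ 53.778)
n - 1*(-338) = 484/9 - 1*(-338) = 484/9 + 338 = 3526/9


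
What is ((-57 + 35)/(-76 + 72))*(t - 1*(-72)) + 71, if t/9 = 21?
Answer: 3013/2 ≈ 1506.5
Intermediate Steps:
t = 189 (t = 9*21 = 189)
((-57 + 35)/(-76 + 72))*(t - 1*(-72)) + 71 = ((-57 + 35)/(-76 + 72))*(189 - 1*(-72)) + 71 = (-22/(-4))*(189 + 72) + 71 = -22*(-¼)*261 + 71 = (11/2)*261 + 71 = 2871/2 + 71 = 3013/2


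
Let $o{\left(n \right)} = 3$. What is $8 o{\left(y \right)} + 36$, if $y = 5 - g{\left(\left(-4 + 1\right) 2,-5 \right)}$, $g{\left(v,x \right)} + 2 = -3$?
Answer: $60$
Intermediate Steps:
$g{\left(v,x \right)} = -5$ ($g{\left(v,x \right)} = -2 - 3 = -5$)
$y = 10$ ($y = 5 - -5 = 5 + 5 = 10$)
$8 o{\left(y \right)} + 36 = 8 \cdot 3 + 36 = 24 + 36 = 60$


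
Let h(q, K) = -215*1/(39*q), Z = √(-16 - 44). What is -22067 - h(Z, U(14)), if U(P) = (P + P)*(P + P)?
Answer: -22067 - 43*I*√15/234 ≈ -22067.0 - 0.7117*I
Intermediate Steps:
U(P) = 4*P² (U(P) = (2*P)*(2*P) = 4*P²)
Z = 2*I*√15 (Z = √(-60) = 2*I*√15 ≈ 7.746*I)
h(q, K) = -215/(39*q)
-22067 - h(Z, U(14)) = -22067 - (-215)/(39*(2*I*√15)) = -22067 - (-215)*(-I*√15/30)/39 = -22067 - 43*I*√15/234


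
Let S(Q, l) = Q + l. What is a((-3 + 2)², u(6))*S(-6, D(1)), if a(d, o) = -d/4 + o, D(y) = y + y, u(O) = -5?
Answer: 21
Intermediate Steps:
D(y) = 2*y
a(d, o) = o - d/4 (a(d, o) = -d/4 + o = o - d/4)
a((-3 + 2)², u(6))*S(-6, D(1)) = (-5 - (-3 + 2)²/4)*(-6 + 2*1) = (-5 - ¼*(-1)²)*(-6 + 2) = (-5 - ¼*1)*(-4) = (-5 - ¼)*(-4) = -21/4*(-4) = 21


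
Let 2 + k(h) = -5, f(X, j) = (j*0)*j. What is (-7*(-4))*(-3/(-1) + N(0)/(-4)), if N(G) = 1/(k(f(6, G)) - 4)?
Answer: 931/11 ≈ 84.636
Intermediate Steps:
f(X, j) = 0 (f(X, j) = 0*j = 0)
k(h) = -7 (k(h) = -2 - 5 = -7)
N(G) = -1/11 (N(G) = 1/(-7 - 4) = 1/(-11) = -1/11)
(-7*(-4))*(-3/(-1) + N(0)/(-4)) = (-7*(-4))*(-3/(-1) - 1/11/(-4)) = 28*(-3*(-1) - 1/11*(-¼)) = 28*(3 + 1/44) = 28*(133/44) = 931/11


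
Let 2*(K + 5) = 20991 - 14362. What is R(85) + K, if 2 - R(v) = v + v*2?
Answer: 6113/2 ≈ 3056.5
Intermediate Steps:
R(v) = 2 - 3*v (R(v) = 2 - (v + v*2) = 2 - (v + 2*v) = 2 - 3*v)
K = 6619/2 (K = -5 + (20991 - 14362)/2 = -5 + (½)*6629 = -5 + 6629/2 = 6619/2 ≈ 3309.5)
R(85) + K = (2 - 3*85) + 6619/2 = (2 - 255) + 6619/2 = -253 + 6619/2 = 6113/2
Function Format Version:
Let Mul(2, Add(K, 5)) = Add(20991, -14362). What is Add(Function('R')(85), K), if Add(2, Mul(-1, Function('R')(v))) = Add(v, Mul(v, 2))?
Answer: Rational(6113, 2) ≈ 3056.5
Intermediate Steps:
Function('R')(v) = Add(2, Mul(-3, v)) (Function('R')(v) = Add(2, Mul(-1, Add(v, Mul(v, 2)))) = Add(2, Mul(-1, Add(v, Mul(2, v)))) = Add(2, Mul(-1, Mul(3, v))) = Add(2, Mul(-3, v)))
K = Rational(6619, 2) (K = Add(-5, Mul(Rational(1, 2), Add(20991, -14362))) = Add(-5, Mul(Rational(1, 2), 6629)) = Add(-5, Rational(6629, 2)) = Rational(6619, 2) ≈ 3309.5)
Add(Function('R')(85), K) = Add(Add(2, Mul(-3, 85)), Rational(6619, 2)) = Add(Add(2, -255), Rational(6619, 2)) = Add(-253, Rational(6619, 2)) = Rational(6113, 2)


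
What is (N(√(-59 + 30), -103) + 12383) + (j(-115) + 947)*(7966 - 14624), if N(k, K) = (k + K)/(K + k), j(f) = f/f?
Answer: -6299400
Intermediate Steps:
j(f) = 1
N(k, K) = 1 (N(k, K) = (K + k)/(K + k) = 1)
(N(√(-59 + 30), -103) + 12383) + (j(-115) + 947)*(7966 - 14624) = (1 + 12383) + (1 + 947)*(7966 - 14624) = 12384 + 948*(-6658) = 12384 - 6311784 = -6299400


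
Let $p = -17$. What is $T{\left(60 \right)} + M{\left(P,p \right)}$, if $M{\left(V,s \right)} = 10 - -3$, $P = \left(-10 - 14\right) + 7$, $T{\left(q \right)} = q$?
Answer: $73$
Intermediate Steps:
$P = -17$ ($P = -24 + 7 = -17$)
$M{\left(V,s \right)} = 13$ ($M{\left(V,s \right)} = 10 + 3 = 13$)
$T{\left(60 \right)} + M{\left(P,p \right)} = 60 + 13 = 73$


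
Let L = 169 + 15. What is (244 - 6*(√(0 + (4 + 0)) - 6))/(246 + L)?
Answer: 134/215 ≈ 0.62326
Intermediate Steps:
L = 184
(244 - 6*(√(0 + (4 + 0)) - 6))/(246 + L) = (244 - 6*(√(0 + (4 + 0)) - 6))/(246 + 184) = (244 - 6*(√(0 + 4) - 6))/430 = (244 - 6*(√4 - 6))*(1/430) = (244 - 6*(2 - 6))*(1/430) = (244 - 6*(-4))*(1/430) = (244 + 24)*(1/430) = 268*(1/430) = 134/215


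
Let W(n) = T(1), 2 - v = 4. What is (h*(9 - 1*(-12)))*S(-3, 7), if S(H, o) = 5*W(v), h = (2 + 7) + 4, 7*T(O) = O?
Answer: 195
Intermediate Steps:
v = -2 (v = 2 - 1*4 = 2 - 4 = -2)
T(O) = O/7
W(n) = ⅐ (W(n) = (⅐)*1 = ⅐)
h = 13 (h = 9 + 4 = 13)
S(H, o) = 5/7 (S(H, o) = 5*(⅐) = 5/7)
(h*(9 - 1*(-12)))*S(-3, 7) = (13*(9 - 1*(-12)))*(5/7) = (13*(9 + 12))*(5/7) = (13*21)*(5/7) = 273*(5/7) = 195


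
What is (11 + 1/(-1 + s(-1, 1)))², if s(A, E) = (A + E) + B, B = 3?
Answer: 529/4 ≈ 132.25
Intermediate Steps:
s(A, E) = 3 + A + E (s(A, E) = (A + E) + 3 = 3 + A + E)
(11 + 1/(-1 + s(-1, 1)))² = (11 + 1/(-1 + (3 - 1 + 1)))² = (11 + 1/(-1 + 3))² = (11 + 1/2)² = (11 + ½)² = (23/2)² = 529/4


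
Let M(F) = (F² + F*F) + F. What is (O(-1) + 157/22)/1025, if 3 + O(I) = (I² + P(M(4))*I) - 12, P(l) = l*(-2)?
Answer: 1433/22550 ≈ 0.063548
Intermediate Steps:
M(F) = F + 2*F² (M(F) = (F² + F²) + F = 2*F² + F = F + 2*F²)
P(l) = -2*l
O(I) = -15 + I² - 72*I (O(I) = -3 + ((I² + (-8*(1 + 2*4))*I) - 12) = -3 + ((I² + (-8*(1 + 8))*I) - 12) = -3 + ((I² + (-8*9)*I) - 12) = -3 + ((I² + (-2*36)*I) - 12) = -3 + ((I² - 72*I) - 12) = -3 + (-12 + I² - 72*I) = -15 + I² - 72*I)
(O(-1) + 157/22)/1025 = ((-15 + (-1)² - 72*(-1)) + 157/22)/1025 = ((-15 + 1 + 72) + (1/22)*157)*(1/1025) = (58 + 157/22)*(1/1025) = (1433/22)*(1/1025) = 1433/22550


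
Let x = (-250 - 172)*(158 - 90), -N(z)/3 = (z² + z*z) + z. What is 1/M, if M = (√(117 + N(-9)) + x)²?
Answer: I/(2*(86088*√38 + 411730037*I)) ≈ 1.2144e-9 + 1.5652e-12*I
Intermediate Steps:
N(z) = -6*z² - 3*z (N(z) = -3*((z² + z*z) + z) = -3*((z² + z²) + z) = -3*(2*z² + z) = -3*(z + 2*z²) = -6*z² - 3*z)
x = -28696 (x = -422*68 = -28696)
M = (-28696 + 3*I*√38)² (M = (√(117 - 3*(-9)*(1 + 2*(-9))) - 28696)² = (√(117 - 3*(-9)*(1 - 18)) - 28696)² = (√(117 - 3*(-9)*(-17)) - 28696)² = (√(117 - 459) - 28696)² = (√(-342) - 28696)² = (3*I*√38 - 28696)² = (-28696 + 3*I*√38)² ≈ 8.2346e+8 - 1.061e+6*I)
1/M = 1/(823460074 - 172176*I*√38)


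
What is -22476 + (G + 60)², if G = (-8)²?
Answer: -7100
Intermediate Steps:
G = 64
-22476 + (G + 60)² = -22476 + (64 + 60)² = -22476 + 124² = -22476 + 15376 = -7100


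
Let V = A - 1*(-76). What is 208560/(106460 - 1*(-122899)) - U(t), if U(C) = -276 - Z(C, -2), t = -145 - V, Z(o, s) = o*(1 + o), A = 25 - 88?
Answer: 1917663666/76453 ≈ 25083.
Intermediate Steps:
A = -63
V = 13 (V = -63 - 1*(-76) = -63 + 76 = 13)
t = -158 (t = -145 - 1*13 = -145 - 13 = -158)
U(C) = -276 - C*(1 + C)
208560/(106460 - 1*(-122899)) - U(t) = 208560/(106460 - 1*(-122899)) - (-276 - 1*(-158)*(1 - 158)) = 208560/(106460 + 122899) - (-276 - 1*(-158)*(-157)) = 208560/229359 - (-276 - 24806) = 208560*(1/229359) - 1*(-25082) = 69520/76453 + 25082 = 1917663666/76453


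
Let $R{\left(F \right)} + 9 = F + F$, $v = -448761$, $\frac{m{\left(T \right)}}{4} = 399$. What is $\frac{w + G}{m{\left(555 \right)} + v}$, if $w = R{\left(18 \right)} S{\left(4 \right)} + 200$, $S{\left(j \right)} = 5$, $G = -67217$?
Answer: $\frac{22294}{149055} \approx 0.14957$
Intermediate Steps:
$m{\left(T \right)} = 1596$ ($m{\left(T \right)} = 4 \cdot 399 = 1596$)
$R{\left(F \right)} = -9 + 2 F$ ($R{\left(F \right)} = -9 + \left(F + F\right) = -9 + 2 F$)
$w = 335$ ($w = \left(-9 + 2 \cdot 18\right) 5 + 200 = \left(-9 + 36\right) 5 + 200 = 27 \cdot 5 + 200 = 135 + 200 = 335$)
$\frac{w + G}{m{\left(555 \right)} + v} = \frac{335 - 67217}{1596 - 448761} = - \frac{66882}{-447165} = \left(-66882\right) \left(- \frac{1}{447165}\right) = \frac{22294}{149055}$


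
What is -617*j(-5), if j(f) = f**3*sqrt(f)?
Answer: 77125*I*sqrt(5) ≈ 1.7246e+5*I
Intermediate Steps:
j(f) = f**(7/2)
-617*j(-5) = -(-77125)*I*sqrt(5) = 77125*I*sqrt(5)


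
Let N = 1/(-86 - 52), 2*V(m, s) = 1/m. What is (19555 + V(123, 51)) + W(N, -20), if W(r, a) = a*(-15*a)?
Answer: 3334531/246 ≈ 13555.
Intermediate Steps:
V(m, s) = 1/(2*m)
N = -1/138 (N = 1/(-138) = -1/138 ≈ -0.0072464)
W(r, a) = -15*a²
(19555 + V(123, 51)) + W(N, -20) = (19555 + (½)/123) - 15*(-20)² = (19555 + (½)*(1/123)) - 15*400 = (19555 + 1/246) - 6000 = 4810531/246 - 6000 = 3334531/246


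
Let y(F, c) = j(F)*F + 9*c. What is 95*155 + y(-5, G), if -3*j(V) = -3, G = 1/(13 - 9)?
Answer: 58889/4 ≈ 14722.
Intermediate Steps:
G = ¼ (G = 1/4 = ¼ ≈ 0.25000)
j(V) = 1 (j(V) = -⅓*(-3) = 1)
y(F, c) = F + 9*c (y(F, c) = 1*F + 9*c = F + 9*c)
95*155 + y(-5, G) = 95*155 + (-5 + 9*(¼)) = 14725 + (-5 + 9/4) = 14725 - 11/4 = 58889/4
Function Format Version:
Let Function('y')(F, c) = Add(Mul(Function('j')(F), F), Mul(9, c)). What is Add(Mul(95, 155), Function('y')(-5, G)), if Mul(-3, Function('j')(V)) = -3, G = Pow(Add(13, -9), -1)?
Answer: Rational(58889, 4) ≈ 14722.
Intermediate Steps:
G = Rational(1, 4) (G = Pow(4, -1) = Rational(1, 4) ≈ 0.25000)
Function('j')(V) = 1 (Function('j')(V) = Mul(Rational(-1, 3), -3) = 1)
Function('y')(F, c) = Add(F, Mul(9, c)) (Function('y')(F, c) = Add(Mul(1, F), Mul(9, c)) = Add(F, Mul(9, c)))
Add(Mul(95, 155), Function('y')(-5, G)) = Add(Mul(95, 155), Add(-5, Mul(9, Rational(1, 4)))) = Add(14725, Add(-5, Rational(9, 4))) = Add(14725, Rational(-11, 4)) = Rational(58889, 4)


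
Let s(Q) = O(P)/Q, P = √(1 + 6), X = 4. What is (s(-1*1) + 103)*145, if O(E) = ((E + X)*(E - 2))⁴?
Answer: -123250 + 33640*√7 ≈ -34247.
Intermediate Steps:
P = √7 ≈ 2.6458
O(E) = (-2 + E)⁴*(4 + E)⁴ (O(E) = ((E + 4)*(E - 2))⁴ = ((4 + E)*(-2 + E))⁴ = ((-2 + E)*(4 + E))⁴ = (-2 + E)⁴*(4 + E)⁴)
s(Q) = (-2 + √7)⁴*(4 + √7)⁴/Q (s(Q) = ((-2 + √7)⁴*(4 + √7)⁴)/Q = (-2 + √7)⁴*(4 + √7)⁴/Q)
(s(-1*1) + 103)*145 = ((953 - 232*√7)/((-1*1)) + 103)*145 = ((953 - 232*√7)/(-1) + 103)*145 = (-(953 - 232*√7) + 103)*145 = ((-953 + 232*√7) + 103)*145 = (-850 + 232*√7)*145 = -123250 + 33640*√7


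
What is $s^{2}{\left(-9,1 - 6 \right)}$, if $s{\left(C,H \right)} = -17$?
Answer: $289$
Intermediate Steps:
$s^{2}{\left(-9,1 - 6 \right)} = \left(-17\right)^{2} = 289$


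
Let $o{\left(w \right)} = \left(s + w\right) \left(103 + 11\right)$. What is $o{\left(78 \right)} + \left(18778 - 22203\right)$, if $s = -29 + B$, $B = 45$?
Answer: $7291$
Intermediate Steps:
$s = 16$ ($s = -29 + 45 = 16$)
$o{\left(w \right)} = 1824 + 114 w$ ($o{\left(w \right)} = \left(16 + w\right) \left(103 + 11\right) = \left(16 + w\right) 114 = 1824 + 114 w$)
$o{\left(78 \right)} + \left(18778 - 22203\right) = \left(1824 + 114 \cdot 78\right) + \left(18778 - 22203\right) = \left(1824 + 8892\right) - 3425 = 10716 - 3425 = 7291$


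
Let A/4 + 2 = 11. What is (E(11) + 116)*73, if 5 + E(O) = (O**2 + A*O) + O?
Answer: 46647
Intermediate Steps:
A = 36 (A = -8 + 4*11 = -8 + 44 = 36)
E(O) = -5 + O**2 + 37*O (E(O) = -5 + ((O**2 + 36*O) + O) = -5 + (O**2 + 37*O) = -5 + O**2 + 37*O)
(E(11) + 116)*73 = ((-5 + 11**2 + 37*11) + 116)*73 = ((-5 + 121 + 407) + 116)*73 = (523 + 116)*73 = 639*73 = 46647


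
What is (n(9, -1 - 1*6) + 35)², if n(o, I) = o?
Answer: 1936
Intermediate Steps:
(n(9, -1 - 1*6) + 35)² = (9 + 35)² = 44² = 1936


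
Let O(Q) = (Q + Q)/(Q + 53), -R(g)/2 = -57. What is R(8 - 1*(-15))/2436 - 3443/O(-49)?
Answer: 399521/2842 ≈ 140.58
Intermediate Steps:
R(g) = 114 (R(g) = -2*(-57) = 114)
O(Q) = 2*Q/(53 + Q) (O(Q) = (2*Q)/(53 + Q) = 2*Q/(53 + Q))
R(8 - 1*(-15))/2436 - 3443/O(-49) = 114/2436 - 3443/(2*(-49)/(53 - 49)) = 114*(1/2436) - 3443/(2*(-49)/4) = 19/406 - 3443/(2*(-49)*(¼)) = 19/406 - 3443/(-49/2) = 19/406 - 3443*(-2/49) = 19/406 + 6886/49 = 399521/2842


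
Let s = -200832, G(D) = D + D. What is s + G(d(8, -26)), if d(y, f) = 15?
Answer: -200802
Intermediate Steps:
G(D) = 2*D
s + G(d(8, -26)) = -200832 + 2*15 = -200832 + 30 = -200802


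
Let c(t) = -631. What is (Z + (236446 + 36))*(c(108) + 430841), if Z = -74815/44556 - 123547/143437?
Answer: 325095769651893662785/3195489486 ≈ 1.0174e+11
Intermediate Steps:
Z = -16235999287/6390978972 (Z = -74815*1/44556 - 123547*1/143437 = -74815/44556 - 123547/143437 = -16235999287/6390978972 ≈ -2.5405)
(Z + (236446 + 36))*(c(108) + 430841) = (-16235999287/6390978972 + (236446 + 36))*(-631 + 430841) = (-16235999287/6390978972 + 236482)*430210 = (1511335253257217/6390978972)*430210 = 325095769651893662785/3195489486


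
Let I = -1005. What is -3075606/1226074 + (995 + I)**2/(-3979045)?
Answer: -71988807551/28697668349 ≈ -2.5085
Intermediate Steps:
-3075606/1226074 + (995 + I)**2/(-3979045) = -3075606/1226074 + (995 - 1005)**2/(-3979045) = -3075606*1/1226074 + (-10)**2*(-1/3979045) = -90459/36061 + 100*(-1/3979045) = -90459/36061 - 20/795809 = -71988807551/28697668349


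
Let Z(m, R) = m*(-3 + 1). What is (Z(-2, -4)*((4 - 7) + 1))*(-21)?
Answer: 168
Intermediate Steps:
Z(m, R) = -2*m (Z(m, R) = m*(-2) = -2*m)
(Z(-2, -4)*((4 - 7) + 1))*(-21) = ((-2*(-2))*((4 - 7) + 1))*(-21) = (4*(-3 + 1))*(-21) = (4*(-2))*(-21) = -8*(-21) = 168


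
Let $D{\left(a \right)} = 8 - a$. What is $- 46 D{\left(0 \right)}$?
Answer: $-368$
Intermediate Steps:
$- 46 D{\left(0 \right)} = - 46 \left(8 - 0\right) = - 46 \left(8 + 0\right) = \left(-46\right) 8 = -368$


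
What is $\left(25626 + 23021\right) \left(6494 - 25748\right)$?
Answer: $-936649338$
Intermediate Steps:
$\left(25626 + 23021\right) \left(6494 - 25748\right) = 48647 \left(-19254\right) = -936649338$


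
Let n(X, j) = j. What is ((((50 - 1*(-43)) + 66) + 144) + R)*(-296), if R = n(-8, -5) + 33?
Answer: -97976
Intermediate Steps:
R = 28 (R = -5 + 33 = 28)
((((50 - 1*(-43)) + 66) + 144) + R)*(-296) = ((((50 - 1*(-43)) + 66) + 144) + 28)*(-296) = ((((50 + 43) + 66) + 144) + 28)*(-296) = (((93 + 66) + 144) + 28)*(-296) = ((159 + 144) + 28)*(-296) = (303 + 28)*(-296) = 331*(-296) = -97976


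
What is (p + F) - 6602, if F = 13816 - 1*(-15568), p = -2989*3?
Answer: 13815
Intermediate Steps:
p = -8967
F = 29384 (F = 13816 + 15568 = 29384)
(p + F) - 6602 = (-8967 + 29384) - 6602 = 20417 - 6602 = 13815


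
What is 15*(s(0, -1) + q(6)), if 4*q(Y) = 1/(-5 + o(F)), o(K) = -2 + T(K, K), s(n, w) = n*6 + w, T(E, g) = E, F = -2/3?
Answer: -1425/92 ≈ -15.489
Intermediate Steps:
F = -⅔ (F = -2*⅓ = -⅔ ≈ -0.66667)
s(n, w) = w + 6*n (s(n, w) = 6*n + w = w + 6*n)
o(K) = -2 + K
q(Y) = -3/92 (q(Y) = 1/(4*(-5 + (-2 - ⅔))) = 1/(4*(-5 - 8/3)) = 1/(4*(-23/3)) = (¼)*(-3/23) = -3/92)
15*(s(0, -1) + q(6)) = 15*((-1 + 6*0) - 3/92) = 15*((-1 + 0) - 3/92) = 15*(-1 - 3/92) = 15*(-95/92) = -1425/92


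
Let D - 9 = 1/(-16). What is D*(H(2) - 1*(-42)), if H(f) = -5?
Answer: 5291/16 ≈ 330.69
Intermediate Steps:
D = 143/16 (D = 9 + 1/(-16) = 9 - 1/16 = 143/16 ≈ 8.9375)
D*(H(2) - 1*(-42)) = 143*(-5 - 1*(-42))/16 = 143*(-5 + 42)/16 = (143/16)*37 = 5291/16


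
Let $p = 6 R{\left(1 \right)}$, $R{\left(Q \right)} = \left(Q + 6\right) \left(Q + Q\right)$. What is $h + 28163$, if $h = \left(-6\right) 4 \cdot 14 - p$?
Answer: $27743$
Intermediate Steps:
$R{\left(Q \right)} = 2 Q \left(6 + Q\right)$ ($R{\left(Q \right)} = \left(6 + Q\right) 2 Q = 2 Q \left(6 + Q\right)$)
$p = 84$ ($p = 6 \cdot 2 \cdot 1 \left(6 + 1\right) = 6 \cdot 2 \cdot 1 \cdot 7 = 6 \cdot 14 = 84$)
$h = -420$ ($h = \left(-6\right) 4 \cdot 14 - 84 = \left(-24\right) 14 - 84 = -336 - 84 = -420$)
$h + 28163 = -420 + 28163 = 27743$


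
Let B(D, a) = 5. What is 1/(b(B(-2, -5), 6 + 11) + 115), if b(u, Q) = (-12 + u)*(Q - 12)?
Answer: 1/80 ≈ 0.012500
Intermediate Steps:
b(u, Q) = (-12 + Q)*(-12 + u) (b(u, Q) = (-12 + u)*(-12 + Q) = (-12 + Q)*(-12 + u))
1/(b(B(-2, -5), 6 + 11) + 115) = 1/((144 - 12*(6 + 11) - 12*5 + (6 + 11)*5) + 115) = 1/((144 - 12*17 - 60 + 17*5) + 115) = 1/((144 - 204 - 60 + 85) + 115) = 1/(-35 + 115) = 1/80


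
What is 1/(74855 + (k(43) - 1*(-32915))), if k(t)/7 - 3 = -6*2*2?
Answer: 1/107623 ≈ 9.2917e-6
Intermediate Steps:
k(t) = -147 (k(t) = 21 + 7*(-6*2*2) = 21 + 7*(-12*2) = 21 + 7*(-24) = 21 - 168 = -147)
1/(74855 + (k(43) - 1*(-32915))) = 1/(74855 + (-147 - 1*(-32915))) = 1/(74855 + (-147 + 32915)) = 1/(74855 + 32768) = 1/107623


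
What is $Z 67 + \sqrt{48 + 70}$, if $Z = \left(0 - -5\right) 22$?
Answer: $7370 + \sqrt{118} \approx 7380.9$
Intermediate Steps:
$Z = 110$ ($Z = \left(0 + 5\right) 22 = 5 \cdot 22 = 110$)
$Z 67 + \sqrt{48 + 70} = 110 \cdot 67 + \sqrt{48 + 70} = 7370 + \sqrt{118}$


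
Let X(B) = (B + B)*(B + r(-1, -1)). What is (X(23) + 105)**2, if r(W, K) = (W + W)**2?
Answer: 1814409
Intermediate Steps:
r(W, K) = 4*W**2 (r(W, K) = (2*W)**2 = 4*W**2)
X(B) = 2*B*(4 + B) (X(B) = (B + B)*(B + 4*(-1)**2) = (2*B)*(B + 4*1) = (2*B)*(B + 4) = (2*B)*(4 + B) = 2*B*(4 + B))
(X(23) + 105)**2 = (2*23*(4 + 23) + 105)**2 = (2*23*27 + 105)**2 = (1242 + 105)**2 = 1347**2 = 1814409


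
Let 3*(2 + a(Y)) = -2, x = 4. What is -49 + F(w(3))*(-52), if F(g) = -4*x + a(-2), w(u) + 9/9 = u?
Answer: 2765/3 ≈ 921.67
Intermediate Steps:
a(Y) = -8/3 (a(Y) = -2 + (⅓)*(-2) = -2 - ⅔ = -8/3)
w(u) = -1 + u
F(g) = -56/3 (F(g) = -4*4 - 8/3 = -16 - 8/3 = -56/3)
-49 + F(w(3))*(-52) = -49 - 56/3*(-52) = -49 + 2912/3 = 2765/3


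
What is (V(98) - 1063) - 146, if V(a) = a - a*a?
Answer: -10715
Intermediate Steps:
V(a) = a - a**2
(V(98) - 1063) - 146 = (98*(1 - 1*98) - 1063) - 146 = (98*(1 - 98) - 1063) - 146 = (98*(-97) - 1063) - 146 = (-9506 - 1063) - 146 = -10569 - 146 = -10715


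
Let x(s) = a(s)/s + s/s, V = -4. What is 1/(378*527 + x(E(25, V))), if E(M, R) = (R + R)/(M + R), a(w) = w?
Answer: 1/199208 ≈ 5.0199e-6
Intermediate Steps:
E(M, R) = 2*R/(M + R) (E(M, R) = (2*R)/(M + R) = 2*R/(M + R))
x(s) = 2 (x(s) = s/s + s/s = 1 + 1 = 2)
1/(378*527 + x(E(25, V))) = 1/(378*527 + 2) = 1/(199206 + 2) = 1/199208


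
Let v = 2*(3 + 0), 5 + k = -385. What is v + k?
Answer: -384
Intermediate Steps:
k = -390 (k = -5 - 385 = -390)
v = 6 (v = 2*3 = 6)
v + k = 6 - 390 = -384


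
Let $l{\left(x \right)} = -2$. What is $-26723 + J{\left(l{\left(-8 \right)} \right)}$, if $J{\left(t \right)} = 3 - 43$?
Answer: $-26763$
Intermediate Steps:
$J{\left(t \right)} = -40$ ($J{\left(t \right)} = 3 - 43 = -40$)
$-26723 + J{\left(l{\left(-8 \right)} \right)} = -26723 - 40 = -26763$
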